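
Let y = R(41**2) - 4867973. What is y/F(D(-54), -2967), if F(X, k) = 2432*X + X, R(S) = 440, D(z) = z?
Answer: 60093/1622 ≈ 37.049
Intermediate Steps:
F(X, k) = 2433*X
y = -4867533 (y = 440 - 4867973 = -4867533)
y/F(D(-54), -2967) = -4867533/(2433*(-54)) = -4867533/(-131382) = -4867533*(-1/131382) = 60093/1622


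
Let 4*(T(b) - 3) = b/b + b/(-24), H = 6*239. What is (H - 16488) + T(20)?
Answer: -361223/24 ≈ -15051.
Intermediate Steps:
H = 1434
T(b) = 13/4 - b/96 (T(b) = 3 + (b/b + b/(-24))/4 = 3 + (1 + b*(-1/24))/4 = 3 + (1 - b/24)/4 = 3 + (¼ - b/96) = 13/4 - b/96)
(H - 16488) + T(20) = (1434 - 16488) + (13/4 - 1/96*20) = -15054 + (13/4 - 5/24) = -15054 + 73/24 = -361223/24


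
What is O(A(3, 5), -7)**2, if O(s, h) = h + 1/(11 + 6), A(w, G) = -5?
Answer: 13924/289 ≈ 48.180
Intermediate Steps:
O(s, h) = 1/17 + h (O(s, h) = h + 1/17 = 1/17 + h)
O(A(3, 5), -7)**2 = (1/17 - 7)**2 = (-118/17)**2 = 13924/289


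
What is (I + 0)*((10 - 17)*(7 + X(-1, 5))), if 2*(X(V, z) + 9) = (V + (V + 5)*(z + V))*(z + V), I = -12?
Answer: 2352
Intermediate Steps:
X(V, z) = -9 + (V + z)*(V + (5 + V)*(V + z))/2 (X(V, z) = -9 + ((V + (V + 5)*(z + V))*(z + V))/2 = -9 + ((V + (5 + V)*(V + z))*(V + z))/2 = -9 + ((V + z)*(V + (5 + V)*(V + z)))/2 = -9 + (V + z)*(V + (5 + V)*(V + z))/2)
(I + 0)*((10 - 17)*(7 + X(-1, 5))) = (-12 + 0)*((10 - 17)*(7 + (-9 + (½)*(-1)³ + 3*(-1)² + (5/2)*5² + 5*(-1)² + (½)*(-1)*5² + (11/2)*(-1)*5))) = -(-84)*(7 + (-9 + (½)*(-1) + 3*1 + (5/2)*25 + 5*1 + (½)*(-1)*25 - 55/2)) = -(-84)*(7 + (-9 - ½ + 3 + 125/2 + 5 - 25/2 - 55/2)) = -(-84)*(7 + 21) = -(-84)*28 = -12*(-196) = 2352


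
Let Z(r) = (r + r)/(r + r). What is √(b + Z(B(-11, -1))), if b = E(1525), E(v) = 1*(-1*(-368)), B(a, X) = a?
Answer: 3*√41 ≈ 19.209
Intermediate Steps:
E(v) = 368 (E(v) = 1*368 = 368)
b = 368
Z(r) = 1 (Z(r) = (2*r)/((2*r)) = (2*r)*(1/(2*r)) = 1)
√(b + Z(B(-11, -1))) = √(368 + 1) = √369 = 3*√41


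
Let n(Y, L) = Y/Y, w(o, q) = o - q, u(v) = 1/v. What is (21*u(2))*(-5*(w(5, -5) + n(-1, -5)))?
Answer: -1155/2 ≈ -577.50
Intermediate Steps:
n(Y, L) = 1
(21*u(2))*(-5*(w(5, -5) + n(-1, -5))) = (21/2)*(-5*((5 - 1*(-5)) + 1)) = (21*(½))*(-5*((5 + 5) + 1)) = 21*(-5*(10 + 1))/2 = 21*(-5*11)/2 = (21/2)*(-55) = -1155/2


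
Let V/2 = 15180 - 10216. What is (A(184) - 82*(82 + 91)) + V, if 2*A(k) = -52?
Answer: -4284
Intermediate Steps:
A(k) = -26 (A(k) = (½)*(-52) = -26)
V = 9928 (V = 2*(15180 - 10216) = 2*4964 = 9928)
(A(184) - 82*(82 + 91)) + V = (-26 - 82*(82 + 91)) + 9928 = (-26 - 82*173) + 9928 = (-26 - 14186) + 9928 = -14212 + 9928 = -4284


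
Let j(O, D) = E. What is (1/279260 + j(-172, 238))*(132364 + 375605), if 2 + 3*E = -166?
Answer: -7943903176671/279260 ≈ -2.8446e+7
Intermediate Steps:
E = -56 (E = -⅔ + (⅓)*(-166) = -⅔ - 166/3 = -56)
j(O, D) = -56
(1/279260 + j(-172, 238))*(132364 + 375605) = (1/279260 - 56)*(132364 + 375605) = (1/279260 - 56)*507969 = -15638559/279260*507969 = -7943903176671/279260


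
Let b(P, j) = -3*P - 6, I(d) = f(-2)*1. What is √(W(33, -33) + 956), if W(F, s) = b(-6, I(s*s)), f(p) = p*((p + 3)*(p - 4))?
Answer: 22*√2 ≈ 31.113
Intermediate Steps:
f(p) = p*(-4 + p)*(3 + p) (f(p) = p*((3 + p)*(-4 + p)) = p*((-4 + p)*(3 + p)) = p*(-4 + p)*(3 + p))
I(d) = 12 (I(d) = -2*(-12 + (-2)² - 1*(-2))*1 = -2*(-12 + 4 + 2)*1 = -2*(-6)*1 = 12*1 = 12)
b(P, j) = -6 - 3*P
W(F, s) = 12 (W(F, s) = -6 - 3*(-6) = -6 + 18 = 12)
√(W(33, -33) + 956) = √(12 + 956) = √968 = 22*√2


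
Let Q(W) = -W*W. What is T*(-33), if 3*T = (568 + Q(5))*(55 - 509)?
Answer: 2711742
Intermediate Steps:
Q(W) = -W²
T = -82174 (T = ((568 - 1*5²)*(55 - 509))/3 = ((568 - 1*25)*(-454))/3 = ((568 - 25)*(-454))/3 = (543*(-454))/3 = (⅓)*(-246522) = -82174)
T*(-33) = -82174*(-33) = 2711742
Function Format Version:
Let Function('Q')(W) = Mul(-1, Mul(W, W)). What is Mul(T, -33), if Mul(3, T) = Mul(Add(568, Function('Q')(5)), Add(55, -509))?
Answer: 2711742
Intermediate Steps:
Function('Q')(W) = Mul(-1, Pow(W, 2))
T = -82174 (T = Mul(Rational(1, 3), Mul(Add(568, Mul(-1, Pow(5, 2))), Add(55, -509))) = Mul(Rational(1, 3), Mul(Add(568, Mul(-1, 25)), -454)) = Mul(Rational(1, 3), Mul(Add(568, -25), -454)) = Mul(Rational(1, 3), Mul(543, -454)) = Mul(Rational(1, 3), -246522) = -82174)
Mul(T, -33) = Mul(-82174, -33) = 2711742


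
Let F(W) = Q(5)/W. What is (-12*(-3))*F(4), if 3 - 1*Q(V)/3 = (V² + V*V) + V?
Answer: -1404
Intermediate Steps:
Q(V) = 9 - 6*V² - 3*V (Q(V) = 9 - 3*((V² + V*V) + V) = 9 - 3*((V² + V²) + V) = 9 - 3*(2*V² + V) = 9 - 3*(V + 2*V²) = 9 + (-6*V² - 3*V) = 9 - 6*V² - 3*V)
F(W) = -156/W (F(W) = (9 - 6*5² - 3*5)/W = (9 - 6*25 - 15)/W = (9 - 150 - 15)/W = -156/W)
(-12*(-3))*F(4) = (-12*(-3))*(-156/4) = 36*(-156*¼) = 36*(-39) = -1404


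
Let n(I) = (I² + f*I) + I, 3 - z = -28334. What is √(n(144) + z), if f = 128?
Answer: √67649 ≈ 260.09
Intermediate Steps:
z = 28337 (z = 3 - 1*(-28334) = 3 + 28334 = 28337)
n(I) = I² + 129*I (n(I) = (I² + 128*I) + I = I² + 129*I)
√(n(144) + z) = √(144*(129 + 144) + 28337) = √(144*273 + 28337) = √(39312 + 28337) = √67649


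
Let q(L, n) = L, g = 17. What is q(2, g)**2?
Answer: 4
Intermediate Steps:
q(2, g)**2 = 2**2 = 4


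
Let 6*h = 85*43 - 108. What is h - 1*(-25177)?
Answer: 154609/6 ≈ 25768.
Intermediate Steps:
h = 3547/6 (h = (85*43 - 108)/6 = (3655 - 108)/6 = (⅙)*3547 = 3547/6 ≈ 591.17)
h - 1*(-25177) = 3547/6 - 1*(-25177) = 3547/6 + 25177 = 154609/6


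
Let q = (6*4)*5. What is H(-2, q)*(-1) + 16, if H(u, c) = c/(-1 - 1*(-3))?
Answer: -44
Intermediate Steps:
q = 120 (q = 24*5 = 120)
H(u, c) = c/2 (H(u, c) = c/(-1 + 3) = c/2)
H(-2, q)*(-1) + 16 = ((½)*120)*(-1) + 16 = 60*(-1) + 16 = -60 + 16 = -44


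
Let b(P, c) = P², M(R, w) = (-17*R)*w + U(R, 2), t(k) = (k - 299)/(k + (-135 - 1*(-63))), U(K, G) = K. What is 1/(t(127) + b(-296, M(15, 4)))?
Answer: 55/4818708 ≈ 1.1414e-5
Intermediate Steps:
t(k) = (-299 + k)/(-72 + k) (t(k) = (-299 + k)/(k + (-135 + 63)) = (-299 + k)/(k - 72) = (-299 + k)/(-72 + k))
M(R, w) = R - 17*R*w (M(R, w) = (-17*R)*w + R = -17*R*w + R = R - 17*R*w)
1/(t(127) + b(-296, M(15, 4))) = 1/((-299 + 127)/(-72 + 127) + (-296)²) = 1/(-172/55 + 87616) = 1/(4818708/55) = 55/4818708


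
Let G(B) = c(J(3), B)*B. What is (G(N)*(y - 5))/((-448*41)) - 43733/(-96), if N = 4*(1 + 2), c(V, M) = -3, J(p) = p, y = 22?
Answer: 12552289/27552 ≈ 455.59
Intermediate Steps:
N = 12 (N = 4*3 = 12)
G(B) = -3*B
(G(N)*(y - 5))/((-448*41)) - 43733/(-96) = ((-3*12)*(22 - 5))/((-448*41)) - 43733/(-96) = -36*17/(-18368) - 43733*(-1/96) = -612*(-1/18368) + 43733/96 = 153/4592 + 43733/96 = 12552289/27552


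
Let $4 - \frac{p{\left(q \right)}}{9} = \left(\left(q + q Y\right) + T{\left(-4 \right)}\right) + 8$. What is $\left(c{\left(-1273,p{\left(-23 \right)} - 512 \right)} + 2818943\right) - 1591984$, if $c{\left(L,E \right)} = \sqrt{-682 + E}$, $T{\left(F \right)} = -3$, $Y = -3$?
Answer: $1226959 + 7 i \sqrt{33} \approx 1.227 \cdot 10^{6} + 40.212 i$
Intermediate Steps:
$p{\left(q \right)} = -9 + 18 q$ ($p{\left(q \right)} = 36 - 9 \left(\left(\left(q + q \left(-3\right)\right) - 3\right) + 8\right) = 36 - 9 \left(\left(\left(q - 3 q\right) - 3\right) + 8\right) = 36 - 9 \left(\left(- 2 q - 3\right) + 8\right) = 36 - 9 \left(\left(-3 - 2 q\right) + 8\right) = 36 - 9 \left(5 - 2 q\right) = 36 + \left(-45 + 18 q\right) = -9 + 18 q$)
$\left(c{\left(-1273,p{\left(-23 \right)} - 512 \right)} + 2818943\right) - 1591984 = \left(\sqrt{-682 + \left(\left(-9 + 18 \left(-23\right)\right) - 512\right)} + 2818943\right) - 1591984 = \left(\sqrt{-682 - 935} + 2818943\right) - 1591984 = \left(\sqrt{-1617} + 2818943\right) - 1591984 = \left(7 i \sqrt{33} + 2818943\right) - 1591984 = \left(2818943 + 7 i \sqrt{33}\right) - 1591984 = 1226959 + 7 i \sqrt{33}$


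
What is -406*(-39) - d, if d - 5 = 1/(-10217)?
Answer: 161724894/10217 ≈ 15829.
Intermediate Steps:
d = 51084/10217 (d = 5 + 1/(-10217) = 5 - 1/10217 = 51084/10217 ≈ 4.9999)
-406*(-39) - d = -406*(-39) - 1*51084/10217 = 15834 - 51084/10217 = 161724894/10217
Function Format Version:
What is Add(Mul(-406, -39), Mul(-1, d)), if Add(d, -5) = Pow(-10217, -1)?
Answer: Rational(161724894, 10217) ≈ 15829.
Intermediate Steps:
d = Rational(51084, 10217) (d = Add(5, Pow(-10217, -1)) = Add(5, Rational(-1, 10217)) = Rational(51084, 10217) ≈ 4.9999)
Add(Mul(-406, -39), Mul(-1, d)) = Add(Mul(-406, -39), Mul(-1, Rational(51084, 10217))) = Add(15834, Rational(-51084, 10217)) = Rational(161724894, 10217)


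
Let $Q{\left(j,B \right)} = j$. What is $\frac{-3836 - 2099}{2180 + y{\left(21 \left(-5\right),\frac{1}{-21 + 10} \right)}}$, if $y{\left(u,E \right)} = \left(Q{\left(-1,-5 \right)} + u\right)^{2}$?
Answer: $- \frac{5935}{13416} \approx -0.44238$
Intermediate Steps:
$y{\left(u,E \right)} = \left(-1 + u\right)^{2}$
$\frac{-3836 - 2099}{2180 + y{\left(21 \left(-5\right),\frac{1}{-21 + 10} \right)}} = \frac{-3836 - 2099}{2180 + \left(-1 + 21 \left(-5\right)\right)^{2}} = - \frac{5935}{2180 + \left(-1 - 105\right)^{2}} = - \frac{5935}{2180 + \left(-106\right)^{2}} = - \frac{5935}{2180 + 11236} = - \frac{5935}{13416}$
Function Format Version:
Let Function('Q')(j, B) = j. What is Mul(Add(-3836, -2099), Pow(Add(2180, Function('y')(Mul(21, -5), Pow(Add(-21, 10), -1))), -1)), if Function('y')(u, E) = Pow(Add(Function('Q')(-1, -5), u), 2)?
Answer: Rational(-5935, 13416) ≈ -0.44238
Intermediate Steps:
Function('y')(u, E) = Pow(Add(-1, u), 2)
Mul(Add(-3836, -2099), Pow(Add(2180, Function('y')(Mul(21, -5), Pow(Add(-21, 10), -1))), -1)) = Mul(Add(-3836, -2099), Pow(Add(2180, Pow(Add(-1, Mul(21, -5)), 2)), -1)) = Mul(-5935, Pow(Add(2180, Pow(Add(-1, -105), 2)), -1)) = Mul(-5935, Pow(Add(2180, Pow(-106, 2)), -1)) = Mul(-5935, Pow(Add(2180, 11236), -1)) = Mul(-5935, Pow(13416, -1)) = Mul(-5935, Rational(1, 13416)) = Rational(-5935, 13416)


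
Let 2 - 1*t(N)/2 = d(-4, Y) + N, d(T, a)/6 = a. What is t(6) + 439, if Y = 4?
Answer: 383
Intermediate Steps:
d(T, a) = 6*a
t(N) = -44 - 2*N (t(N) = 4 - 2*(6*4 + N) = 4 - 2*(24 + N) = 4 + (-48 - 2*N) = -44 - 2*N)
t(6) + 439 = (-44 - 2*6) + 439 = (-44 - 12) + 439 = -56 + 439 = 383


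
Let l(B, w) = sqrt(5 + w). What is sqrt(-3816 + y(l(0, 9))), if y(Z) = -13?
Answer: I*sqrt(3829) ≈ 61.879*I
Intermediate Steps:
sqrt(-3816 + y(l(0, 9))) = sqrt(-3816 - 13) = sqrt(-3829) = I*sqrt(3829)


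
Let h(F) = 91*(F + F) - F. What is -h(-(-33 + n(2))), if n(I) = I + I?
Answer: -5249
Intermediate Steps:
n(I) = 2*I
h(F) = 181*F (h(F) = 91*(2*F) - F = 182*F - F = 181*F)
-h(-(-33 + n(2))) = -181*(-(-33 + 2*2)) = -181*(-(-33 + 4)) = -181*(-1*(-29)) = -181*29 = -1*5249 = -5249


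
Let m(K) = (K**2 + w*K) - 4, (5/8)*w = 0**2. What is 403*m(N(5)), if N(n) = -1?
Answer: -1209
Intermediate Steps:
w = 0 (w = (8/5)*0**2 = (8/5)*0 = 0)
m(K) = -4 + K**2 (m(K) = (K**2 + 0*K) - 4 = (K**2 + 0) - 4 = K**2 - 4 = -4 + K**2)
403*m(N(5)) = 403*(-4 + (-1)**2) = 403*(-4 + 1) = 403*(-3) = -1209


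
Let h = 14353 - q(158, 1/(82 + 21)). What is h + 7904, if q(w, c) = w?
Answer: 22099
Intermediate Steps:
h = 14195 (h = 14353 - 1*158 = 14353 - 158 = 14195)
h + 7904 = 14195 + 7904 = 22099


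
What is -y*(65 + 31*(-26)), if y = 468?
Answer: 346788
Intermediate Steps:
-y*(65 + 31*(-26)) = -468*(65 + 31*(-26)) = -468*(65 - 806) = -468*(-741) = -1*(-346788) = 346788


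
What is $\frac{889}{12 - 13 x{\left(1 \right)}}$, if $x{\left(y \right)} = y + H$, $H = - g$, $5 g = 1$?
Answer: $\frac{4445}{8} \approx 555.63$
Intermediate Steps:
$g = \frac{1}{5}$ ($g = \frac{1}{5} \cdot 1 = \frac{1}{5} \approx 0.2$)
$H = - \frac{1}{5}$ ($H = \left(-1\right) \frac{1}{5} = - \frac{1}{5} \approx -0.2$)
$x{\left(y \right)} = - \frac{1}{5} + y$ ($x{\left(y \right)} = y - \frac{1}{5} = - \frac{1}{5} + y$)
$\frac{889}{12 - 13 x{\left(1 \right)}} = \frac{889}{12 - 13 \left(- \frac{1}{5} + 1\right)} = \frac{889}{12 - \frac{52}{5}} = \frac{889}{\frac{8}{5}} = 889 \cdot \frac{5}{8} = \frac{4445}{8}$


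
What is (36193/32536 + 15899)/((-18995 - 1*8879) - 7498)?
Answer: -517326057/1150863392 ≈ -0.44951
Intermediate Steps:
(36193/32536 + 15899)/((-18995 - 1*8879) - 7498) = (36193*(1/32536) + 15899)/((-18995 - 8879) - 7498) = (36193/32536 + 15899)/(-27874 - 7498) = (517326057/32536)/(-35372) = (517326057/32536)*(-1/35372) = -517326057/1150863392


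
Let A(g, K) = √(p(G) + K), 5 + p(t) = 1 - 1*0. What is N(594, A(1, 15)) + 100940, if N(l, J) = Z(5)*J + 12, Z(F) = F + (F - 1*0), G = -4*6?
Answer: 100952 + 10*√11 ≈ 1.0099e+5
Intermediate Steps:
G = -24
Z(F) = 2*F (Z(F) = F + (F + 0) = F + F = 2*F)
p(t) = -4 (p(t) = -5 + (1 - 1*0) = -5 + (1 + 0) = -5 + 1 = -4)
A(g, K) = √(-4 + K)
N(l, J) = 12 + 10*J (N(l, J) = (2*5)*J + 12 = 10*J + 12 = 12 + 10*J)
N(594, A(1, 15)) + 100940 = (12 + 10*√(-4 + 15)) + 100940 = (12 + 10*√11) + 100940 = 100952 + 10*√11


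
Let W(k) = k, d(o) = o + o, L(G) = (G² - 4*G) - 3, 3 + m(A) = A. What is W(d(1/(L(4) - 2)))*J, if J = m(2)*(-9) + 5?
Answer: -28/5 ≈ -5.6000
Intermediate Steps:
m(A) = -3 + A
L(G) = -3 + G² - 4*G
d(o) = 2*o
J = 14 (J = (-3 + 2)*(-9) + 5 = -1*(-9) + 5 = 9 + 5 = 14)
W(d(1/(L(4) - 2)))*J = (2/((-3 + 4² - 4*4) - 2))*14 = (2/((-3 + 16 - 16) - 2))*14 = (2/(-3 - 2))*14 = (2/(-5))*14 = (2*(-⅕))*14 = -⅖*14 = -28/5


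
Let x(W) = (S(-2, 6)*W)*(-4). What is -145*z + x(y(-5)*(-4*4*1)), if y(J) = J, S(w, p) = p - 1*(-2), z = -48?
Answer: 4400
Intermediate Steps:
S(w, p) = 2 + p (S(w, p) = p + 2 = 2 + p)
x(W) = -32*W (x(W) = ((2 + 6)*W)*(-4) = (8*W)*(-4) = -32*W)
-145*z + x(y(-5)*(-4*4*1)) = -145*(-48) - (-160)*-4*4*1 = 6960 - (-160)*(-16*1) = 6960 - (-160)*(-16) = 6960 - 32*80 = 6960 - 2560 = 4400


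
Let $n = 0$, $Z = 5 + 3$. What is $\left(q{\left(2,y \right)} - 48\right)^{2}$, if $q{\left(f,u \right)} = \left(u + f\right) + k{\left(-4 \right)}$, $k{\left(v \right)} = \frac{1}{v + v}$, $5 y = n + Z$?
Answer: $\frac{3171961}{1600} \approx 1982.5$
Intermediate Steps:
$Z = 8$
$y = \frac{8}{5}$ ($y = \frac{0 + 8}{5} = \frac{1}{5} \cdot 8 = \frac{8}{5} \approx 1.6$)
$k{\left(v \right)} = \frac{1}{2 v}$
$q{\left(f,u \right)} = - \frac{1}{8} + f + u$ ($q{\left(f,u \right)} = \left(u + f\right) + \frac{1}{2 \left(-4\right)} = \left(f + u\right) + \frac{1}{2} \left(- \frac{1}{4}\right) = \left(f + u\right) - \frac{1}{8} = - \frac{1}{8} + f + u$)
$\left(q{\left(2,y \right)} - 48\right)^{2} = \left(\left(- \frac{1}{8} + 2 + \frac{8}{5}\right) - 48\right)^{2} = \left(\frac{139}{40} - 48\right)^{2} = \left(- \frac{1781}{40}\right)^{2} = \frac{3171961}{1600}$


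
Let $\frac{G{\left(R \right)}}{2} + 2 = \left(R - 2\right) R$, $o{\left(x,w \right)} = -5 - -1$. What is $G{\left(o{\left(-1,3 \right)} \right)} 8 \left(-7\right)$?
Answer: $-2464$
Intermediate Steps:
$o{\left(x,w \right)} = -4$ ($o{\left(x,w \right)} = -5 + 1 = -4$)
$G{\left(R \right)} = -4 + 2 R \left(-2 + R\right)$ ($G{\left(R \right)} = -4 + 2 \left(R - 2\right) R = -4 + 2 \left(-2 + R\right) R = -4 + 2 R \left(-2 + R\right)$)
$G{\left(o{\left(-1,3 \right)} \right)} 8 \left(-7\right) = \left(-4 - -16 + 2 \left(-4\right)^{2}\right) 8 \left(-7\right) = \left(-4 + 16 + 2 \cdot 16\right) 8 \left(-7\right) = \left(-4 + 16 + 32\right) 8 \left(-7\right) = 44 \cdot 8 \left(-7\right) = 352 \left(-7\right) = -2464$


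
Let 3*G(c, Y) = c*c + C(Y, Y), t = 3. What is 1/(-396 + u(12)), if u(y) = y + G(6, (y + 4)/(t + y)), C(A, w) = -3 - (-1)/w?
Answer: -16/5963 ≈ -0.0026832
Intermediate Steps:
C(A, w) = -3 + 1/w
G(c, Y) = -1 + 1/(3*Y) + c**2/3 (G(c, Y) = (c*c + (-3 + 1/Y))/3 = (c**2 + (-3 + 1/Y))/3 = (-3 + 1/Y + c**2)/3 = -1 + 1/(3*Y) + c**2/3)
u(y) = 11 + y + (3 + y)/(3*(4 + y)) (u(y) = y + (-1 + 1/(3*(((y + 4)/(3 + y)))) + (1/3)*6**2) = y + (-1 + 1/(3*(((4 + y)/(3 + y)))) + (1/3)*36) = y + (-1 + 1/(3*(((4 + y)/(3 + y)))) + 12) = y + (-1 + ((3 + y)/(4 + y))/3 + 12) = y + (-1 + (3 + y)/(3*(4 + y)) + 12) = y + (11 + (3 + y)/(3*(4 + y))) = 11 + y + (3 + y)/(3*(4 + y)))
1/(-396 + u(12)) = 1/(-396 + (45 + 12**2 + (46/3)*12)/(4 + 12)) = 1/(-396 + (45 + 144 + 184)/16) = 1/(-396 + (1/16)*373) = 1/(-396 + 373/16) = 1/(-5963/16) = -16/5963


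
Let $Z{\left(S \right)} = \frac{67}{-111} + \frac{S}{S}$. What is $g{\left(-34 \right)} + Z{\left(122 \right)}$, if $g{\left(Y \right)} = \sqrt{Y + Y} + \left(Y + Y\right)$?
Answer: $- \frac{7504}{111} + 2 i \sqrt{17} \approx -67.604 + 8.2462 i$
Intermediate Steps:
$Z{\left(S \right)} = \frac{44}{111}$ ($Z{\left(S \right)} = 67 \left(- \frac{1}{111}\right) + 1 = - \frac{67}{111} + 1 = \frac{44}{111}$)
$g{\left(Y \right)} = 2 Y + \sqrt{2} \sqrt{Y}$ ($g{\left(Y \right)} = \sqrt{2 Y} + 2 Y = \sqrt{2} \sqrt{Y} + 2 Y = 2 Y + \sqrt{2} \sqrt{Y}$)
$g{\left(-34 \right)} + Z{\left(122 \right)} = \left(2 \left(-34\right) + \sqrt{2} \sqrt{-34}\right) + \frac{44}{111} = \left(-68 + \sqrt{2} i \sqrt{34}\right) + \frac{44}{111} = \left(-68 + 2 i \sqrt{17}\right) + \frac{44}{111} = - \frac{7504}{111} + 2 i \sqrt{17}$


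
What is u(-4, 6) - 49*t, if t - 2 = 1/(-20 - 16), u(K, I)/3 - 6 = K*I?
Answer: -5423/36 ≈ -150.64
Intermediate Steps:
u(K, I) = 18 + 3*I*K (u(K, I) = 18 + 3*(K*I) = 18 + 3*(I*K) = 18 + 3*I*K)
t = 71/36 (t = 2 + 1/(-20 - 16) = 2 + 1/(-36) = 2 - 1/36 = 71/36 ≈ 1.9722)
u(-4, 6) - 49*t = (18 + 3*6*(-4)) - 49*71/36 = (18 - 72) - 3479/36 = -54 - 3479/36 = -5423/36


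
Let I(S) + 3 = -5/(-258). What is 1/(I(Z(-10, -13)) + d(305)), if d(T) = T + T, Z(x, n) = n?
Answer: 258/156611 ≈ 0.0016474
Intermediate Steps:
d(T) = 2*T
I(S) = -769/258 (I(S) = -3 - 5/(-258) = -3 - 5*(-1/258) = -3 + 5/258 = -769/258)
1/(I(Z(-10, -13)) + d(305)) = 1/(-769/258 + 2*305) = 1/(-769/258 + 610) = 1/(156611/258) = 258/156611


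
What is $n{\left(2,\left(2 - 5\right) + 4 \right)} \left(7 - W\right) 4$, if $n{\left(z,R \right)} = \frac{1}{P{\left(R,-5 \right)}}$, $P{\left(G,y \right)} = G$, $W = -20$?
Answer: $108$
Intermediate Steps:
$n{\left(z,R \right)} = \frac{1}{R}$
$n{\left(2,\left(2 - 5\right) + 4 \right)} \left(7 - W\right) 4 = \frac{7 - -20}{\left(2 - 5\right) + 4} \cdot 4 = \frac{7 + 20}{-3 + 4} \cdot 4 = 1^{-1} \cdot 27 \cdot 4 = 1 \cdot 27 \cdot 4 = 27 \cdot 4 = 108$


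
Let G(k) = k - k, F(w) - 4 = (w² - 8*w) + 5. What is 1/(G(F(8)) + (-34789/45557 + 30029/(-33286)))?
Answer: -1516410302/2526017807 ≈ -0.60032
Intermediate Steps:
F(w) = 9 + w² - 8*w (F(w) = 4 + ((w² - 8*w) + 5) = 4 + (5 + w² - 8*w) = 9 + w² - 8*w)
G(k) = 0
1/(G(F(8)) + (-34789/45557 + 30029/(-33286))) = 1/(0 + (-34789/45557 + 30029/(-33286))) = 1/(0 + (-34789*1/45557 + 30029*(-1/33286))) = 1/(0 + (-34789/45557 - 30029/33286)) = 1/(0 - 2526017807/1516410302) = 1/(-2526017807/1516410302) = -1516410302/2526017807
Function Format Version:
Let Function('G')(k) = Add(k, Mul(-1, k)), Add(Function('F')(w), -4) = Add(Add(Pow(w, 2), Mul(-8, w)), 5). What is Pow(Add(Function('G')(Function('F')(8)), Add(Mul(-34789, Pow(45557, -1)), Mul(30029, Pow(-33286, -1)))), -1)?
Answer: Rational(-1516410302, 2526017807) ≈ -0.60032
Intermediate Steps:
Function('F')(w) = Add(9, Pow(w, 2), Mul(-8, w)) (Function('F')(w) = Add(4, Add(Add(Pow(w, 2), Mul(-8, w)), 5)) = Add(4, Add(5, Pow(w, 2), Mul(-8, w))) = Add(9, Pow(w, 2), Mul(-8, w)))
Function('G')(k) = 0
Pow(Add(Function('G')(Function('F')(8)), Add(Mul(-34789, Pow(45557, -1)), Mul(30029, Pow(-33286, -1)))), -1) = Pow(Add(0, Add(Mul(-34789, Pow(45557, -1)), Mul(30029, Pow(-33286, -1)))), -1) = Pow(Add(0, Add(Mul(-34789, Rational(1, 45557)), Mul(30029, Rational(-1, 33286)))), -1) = Pow(Add(0, Add(Rational(-34789, 45557), Rational(-30029, 33286))), -1) = Pow(Add(0, Rational(-2526017807, 1516410302)), -1) = Pow(Rational(-2526017807, 1516410302), -1) = Rational(-1516410302, 2526017807)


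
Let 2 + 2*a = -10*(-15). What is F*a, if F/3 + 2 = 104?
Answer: 22644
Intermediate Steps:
F = 306 (F = -6 + 3*104 = -6 + 312 = 306)
a = 74 (a = -1 + (-10*(-15))/2 = -1 + (½)*150 = -1 + 75 = 74)
F*a = 306*74 = 22644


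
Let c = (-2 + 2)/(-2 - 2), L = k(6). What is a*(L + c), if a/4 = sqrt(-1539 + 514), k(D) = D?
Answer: 120*I*sqrt(41) ≈ 768.38*I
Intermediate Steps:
L = 6
a = 20*I*sqrt(41) (a = 4*sqrt(-1539 + 514) = 4*sqrt(-1025) = 4*(5*I*sqrt(41)) = 20*I*sqrt(41) ≈ 128.06*I)
c = 0 (c = 0/(-4) = 0*(-1/4) = 0)
a*(L + c) = (20*I*sqrt(41))*(6 + 0) = (20*I*sqrt(41))*6 = 120*I*sqrt(41)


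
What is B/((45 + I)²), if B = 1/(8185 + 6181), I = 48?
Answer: 1/124251534 ≈ 8.0482e-9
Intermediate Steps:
B = 1/14366 ≈ 6.9609e-5
B/((45 + I)²) = 1/(14366*((45 + 48)²)) = 1/(14366*(93²)) = (1/14366)/8649 = (1/14366)*(1/8649) = 1/124251534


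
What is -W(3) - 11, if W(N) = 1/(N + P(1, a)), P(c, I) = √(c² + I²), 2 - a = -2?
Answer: -85/8 - √17/8 ≈ -11.140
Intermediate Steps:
a = 4 (a = 2 - 1*(-2) = 2 + 2 = 4)
P(c, I) = √(I² + c²)
W(N) = 1/(N + √17) (W(N) = 1/(N + √(4² + 1²)) = 1/(N + √(16 + 1)) = 1/(N + √17))
-W(3) - 11 = -1/(3 + √17) - 11 = -11 - 1/(3 + √17)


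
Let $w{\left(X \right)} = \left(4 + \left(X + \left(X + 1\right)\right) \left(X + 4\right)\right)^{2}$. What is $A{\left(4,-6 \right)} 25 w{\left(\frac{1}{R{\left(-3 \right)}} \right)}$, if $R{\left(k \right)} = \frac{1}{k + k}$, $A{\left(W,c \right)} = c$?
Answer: $-101400$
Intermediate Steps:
$R{\left(k \right)} = \frac{1}{2 k}$
$w{\left(X \right)} = \left(4 + \left(1 + 2 X\right) \left(4 + X\right)\right)^{2}$ ($w{\left(X \right)} = \left(4 + \left(X + \left(1 + X\right)\right) \left(4 + X\right)\right)^{2} = \left(4 + \left(1 + 2 X\right) \left(4 + X\right)\right)^{2}$)
$A{\left(4,-6 \right)} 25 w{\left(\frac{1}{R{\left(-3 \right)}} \right)} = \left(-6\right) 25 \left(8 + 2 \left(\frac{1}{\frac{1}{2} \frac{1}{-3}}\right)^{2} + \frac{9}{\frac{1}{2} \frac{1}{-3}}\right)^{2} = - 150 \left(8 + 2 \left(\frac{1}{\frac{1}{2} \left(- \frac{1}{3}\right)}\right)^{2} + \frac{9}{\frac{1}{2} \left(- \frac{1}{3}\right)}\right)^{2} = - 150 \left(8 + 2 \left(\frac{1}{- \frac{1}{6}}\right)^{2} + \frac{9}{- \frac{1}{6}}\right)^{2} = - 150 \left(8 + 2 \left(-6\right)^{2} + 9 \left(-6\right)\right)^{2} = - 150 \left(8 + 2 \cdot 36 - 54\right)^{2} = - 150 \left(8 + 72 - 54\right)^{2} = - 150 \cdot 26^{2} = \left(-150\right) 676 = -101400$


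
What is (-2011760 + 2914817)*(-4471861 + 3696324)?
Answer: -700354116609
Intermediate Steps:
(-2011760 + 2914817)*(-4471861 + 3696324) = 903057*(-775537) = -700354116609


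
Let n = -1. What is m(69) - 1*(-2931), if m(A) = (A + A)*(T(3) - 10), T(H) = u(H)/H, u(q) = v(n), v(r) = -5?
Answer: 1321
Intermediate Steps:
u(q) = -5
T(H) = -5/H
m(A) = -70*A/3 (m(A) = (A + A)*(-5/3 - 10) = (2*A)*(-5*⅓ - 10) = (2*A)*(-5/3 - 10) = (2*A)*(-35/3) = -70*A/3)
m(69) - 1*(-2931) = -70/3*69 - 1*(-2931) = -1610 + 2931 = 1321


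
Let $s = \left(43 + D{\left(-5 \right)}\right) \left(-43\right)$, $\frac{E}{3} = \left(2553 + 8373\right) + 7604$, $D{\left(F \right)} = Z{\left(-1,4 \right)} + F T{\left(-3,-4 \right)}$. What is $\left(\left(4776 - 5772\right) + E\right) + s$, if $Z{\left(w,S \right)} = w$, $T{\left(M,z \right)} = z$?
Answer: $51928$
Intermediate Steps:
$D{\left(F \right)} = -1 - 4 F$ ($D{\left(F \right)} = -1 + F \left(-4\right) = -1 - 4 F$)
$E = 55590$ ($E = 3 \left(\left(2553 + 8373\right) + 7604\right) = 3 \left(10926 + 7604\right) = 3 \cdot 18530 = 55590$)
$s = -2666$ ($s = \left(43 - -19\right) \left(-43\right) = \left(43 + \left(-1 + 20\right)\right) \left(-43\right) = \left(43 + 19\right) \left(-43\right) = 62 \left(-43\right) = -2666$)
$\left(\left(4776 - 5772\right) + E\right) + s = \left(\left(4776 - 5772\right) + 55590\right) - 2666 = \left(-996 + 55590\right) - 2666 = 54594 - 2666 = 51928$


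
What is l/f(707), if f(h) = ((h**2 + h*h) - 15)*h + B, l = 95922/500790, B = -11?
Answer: 15987/58991047989550 ≈ 2.7101e-10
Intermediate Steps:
l = 15987/83465 (l = 95922*(1/500790) = 15987/83465 ≈ 0.19154)
f(h) = -11 + h*(-15 + 2*h**2) (f(h) = ((h**2 + h*h) - 15)*h - 11 = ((h**2 + h**2) - 15)*h - 11 = (2*h**2 - 15)*h - 11 = (-15 + 2*h**2)*h - 11 = h*(-15 + 2*h**2) - 11 = -11 + h*(-15 + 2*h**2))
l/f(707) = 15987/(83465*(-11 - 15*707 + 2*707**3)) = 15987/(83465*(-11 - 10605 + 2*353393243)) = 15987/(83465*(-11 - 10605 + 706786486)) = (15987/83465)/706775870 = (15987/83465)*(1/706775870) = 15987/58991047989550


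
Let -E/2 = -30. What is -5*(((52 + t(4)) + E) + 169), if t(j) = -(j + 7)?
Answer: -1350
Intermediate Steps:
t(j) = -7 - j (t(j) = -(7 + j) = -7 - j)
E = 60 (E = -2*(-30) = 60)
-5*(((52 + t(4)) + E) + 169) = -5*(((52 + (-7 - 1*4)) + 60) + 169) = -5*(((52 + (-7 - 4)) + 60) + 169) = -5*(((52 - 11) + 60) + 169) = -5*((41 + 60) + 169) = -5*(101 + 169) = -5*270 = -1350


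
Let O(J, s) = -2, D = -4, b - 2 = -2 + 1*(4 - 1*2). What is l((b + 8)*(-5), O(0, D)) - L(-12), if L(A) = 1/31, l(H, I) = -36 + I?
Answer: -1179/31 ≈ -38.032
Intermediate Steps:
b = 2 (b = 2 + (-2 + 1*(4 - 1*2)) = 2 + (-2 + 1*(4 - 2)) = 2 + (-2 + 1*2) = 2 + (-2 + 2) = 2 + 0 = 2)
L(A) = 1/31
l((b + 8)*(-5), O(0, D)) - L(-12) = (-36 - 2) - 1*1/31 = -38 - 1/31 = -1179/31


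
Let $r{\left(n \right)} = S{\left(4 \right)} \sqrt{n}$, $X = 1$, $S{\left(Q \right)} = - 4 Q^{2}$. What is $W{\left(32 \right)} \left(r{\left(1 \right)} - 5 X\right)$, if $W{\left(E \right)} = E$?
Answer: $-2208$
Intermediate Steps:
$r{\left(n \right)} = - 64 \sqrt{n}$ ($r{\left(n \right)} = - 4 \cdot 4^{2} \sqrt{n} = \left(-4\right) 16 \sqrt{n} = - 64 \sqrt{n}$)
$W{\left(32 \right)} \left(r{\left(1 \right)} - 5 X\right) = 32 \left(- 64 \sqrt{1} - 5\right) = 32 \left(\left(-64\right) 1 - 5\right) = 32 \left(-64 - 5\right) = 32 \left(-69\right) = -2208$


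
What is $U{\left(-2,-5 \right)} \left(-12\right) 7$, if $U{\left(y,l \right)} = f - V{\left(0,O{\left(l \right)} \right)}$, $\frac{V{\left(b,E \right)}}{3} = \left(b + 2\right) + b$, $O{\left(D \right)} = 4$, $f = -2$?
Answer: $672$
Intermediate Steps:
$V{\left(b,E \right)} = 6 + 6 b$ ($V{\left(b,E \right)} = 3 \left(\left(b + 2\right) + b\right) = 3 \left(\left(2 + b\right) + b\right) = 3 \left(2 + 2 b\right) = 6 + 6 b$)
$U{\left(y,l \right)} = -8$ ($U{\left(y,l \right)} = -2 - \left(6 + 6 \cdot 0\right) = -2 - \left(6 + 0\right) = -2 - 6 = -8$)
$U{\left(-2,-5 \right)} \left(-12\right) 7 = \left(-8\right) \left(-12\right) 7 = 96 \cdot 7 = 672$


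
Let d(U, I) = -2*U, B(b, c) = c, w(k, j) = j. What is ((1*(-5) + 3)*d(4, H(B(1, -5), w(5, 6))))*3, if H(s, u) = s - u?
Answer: 48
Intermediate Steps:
((1*(-5) + 3)*d(4, H(B(1, -5), w(5, 6))))*3 = ((1*(-5) + 3)*(-2*4))*3 = ((-5 + 3)*(-8))*3 = -2*(-8)*3 = 16*3 = 48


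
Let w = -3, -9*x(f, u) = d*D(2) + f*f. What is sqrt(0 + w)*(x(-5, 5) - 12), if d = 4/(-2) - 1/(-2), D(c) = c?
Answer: -130*I*sqrt(3)/9 ≈ -25.019*I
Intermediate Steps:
d = -3/2 (d = 4*(-1/2) - 1*(-1/2) = -2 + 1/2 = -3/2 ≈ -1.5000)
x(f, u) = 1/3 - f**2/9 (x(f, u) = -(-3/2*2 + f*f)/9 = -(-3 + f**2)/9 = 1/3 - f**2/9)
sqrt(0 + w)*(x(-5, 5) - 12) = sqrt(0 - 3)*((1/3 - 1/9*(-5)**2) - 12) = sqrt(-3)*((1/3 - 1/9*25) - 12) = (I*sqrt(3))*((1/3 - 25/9) - 12) = (I*sqrt(3))*(-22/9 - 12) = (I*sqrt(3))*(-130/9) = -130*I*sqrt(3)/9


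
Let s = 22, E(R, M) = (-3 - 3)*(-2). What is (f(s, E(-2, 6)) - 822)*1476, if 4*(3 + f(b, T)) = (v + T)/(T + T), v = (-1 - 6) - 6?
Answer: -9741723/8 ≈ -1.2177e+6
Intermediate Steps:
E(R, M) = 12 (E(R, M) = -6*(-2) = 12)
v = -13 (v = -7 - 6 = -13)
f(b, T) = -3 + (-13 + T)/(8*T) (f(b, T) = -3 + ((-13 + T)/(T + T))/4 = -3 + ((-13 + T)/((2*T)))/4 = -3 + ((-13 + T)*(1/(2*T)))/4 = -3 + ((-13 + T)/(2*T))/4 = -3 + (-13 + T)/(8*T))
(f(s, E(-2, 6)) - 822)*1476 = ((⅛)*(-13 - 23*12)/12 - 822)*1476 = ((⅛)*(1/12)*(-13 - 276) - 822)*1476 = ((⅛)*(1/12)*(-289) - 822)*1476 = (-289/96 - 822)*1476 = -79201/96*1476 = -9741723/8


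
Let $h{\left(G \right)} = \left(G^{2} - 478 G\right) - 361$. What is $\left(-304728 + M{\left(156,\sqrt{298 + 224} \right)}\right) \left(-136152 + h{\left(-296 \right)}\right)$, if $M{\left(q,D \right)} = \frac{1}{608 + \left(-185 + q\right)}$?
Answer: $- \frac{16336525581001}{579} \approx -2.8215 \cdot 10^{10}$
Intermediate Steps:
$M{\left(q,D \right)} = \frac{1}{423 + q}$
$h{\left(G \right)} = -361 + G^{2} - 478 G$
$\left(-304728 + M{\left(156,\sqrt{298 + 224} \right)}\right) \left(-136152 + h{\left(-296 \right)}\right) = \left(-304728 + \frac{1}{423 + 156}\right) \left(-136152 - \left(-141127 - 87616\right)\right) = \left(-304728 + \frac{1}{579}\right) \left(-136152 + \left(-361 + 87616 + 141488\right)\right) = \left(-304728 + \frac{1}{579}\right) \left(-136152 + 228743\right) = \left(- \frac{176437511}{579}\right) 92591 = - \frac{16336525581001}{579}$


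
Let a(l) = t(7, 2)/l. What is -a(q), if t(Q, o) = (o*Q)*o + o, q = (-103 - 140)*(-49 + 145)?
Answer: 5/3888 ≈ 0.0012860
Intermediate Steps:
q = -23328 (q = -243*96 = -23328)
t(Q, o) = o + Q*o² (t(Q, o) = (Q*o)*o + o = Q*o² + o = o + Q*o²)
a(l) = 30/l (a(l) = (2*(1 + 7*2))/l = (2*(1 + 14))/l = (2*15)/l = 30/l)
-a(q) = -30/(-23328) = -30*(-1)/23328 = -1*(-5/3888) = 5/3888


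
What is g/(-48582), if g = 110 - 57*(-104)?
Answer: -3019/24291 ≈ -0.12428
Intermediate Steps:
g = 6038 (g = 110 + 5928 = 6038)
g/(-48582) = 6038/(-48582) = 6038*(-1/48582) = -3019/24291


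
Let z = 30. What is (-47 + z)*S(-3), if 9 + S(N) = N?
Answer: 204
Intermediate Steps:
S(N) = -9 + N
(-47 + z)*S(-3) = (-47 + 30)*(-9 - 3) = -17*(-12) = 204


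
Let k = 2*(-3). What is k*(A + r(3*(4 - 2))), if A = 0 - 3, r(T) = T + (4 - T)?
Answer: -6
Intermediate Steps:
k = -6
r(T) = 4
A = -3
k*(A + r(3*(4 - 2))) = -6*(-3 + 4) = -6*1 = -6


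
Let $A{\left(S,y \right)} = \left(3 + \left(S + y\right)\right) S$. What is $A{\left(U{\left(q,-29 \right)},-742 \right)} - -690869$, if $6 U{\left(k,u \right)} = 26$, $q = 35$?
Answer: $\frac{6189169}{9} \approx 6.8769 \cdot 10^{5}$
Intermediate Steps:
$U{\left(k,u \right)} = \frac{13}{3}$ ($U{\left(k,u \right)} = \frac{1}{6} \cdot 26 = \frac{13}{3}$)
$A{\left(S,y \right)} = S \left(3 + S + y\right)$ ($A{\left(S,y \right)} = \left(3 + S + y\right) S = S \left(3 + S + y\right)$)
$A{\left(U{\left(q,-29 \right)},-742 \right)} - -690869 = \frac{13 \left(3 + \frac{13}{3} - 742\right)}{3} - -690869 = \frac{13}{3} \left(- \frac{2204}{3}\right) + 690869 = - \frac{28652}{9} + 690869 = \frac{6189169}{9}$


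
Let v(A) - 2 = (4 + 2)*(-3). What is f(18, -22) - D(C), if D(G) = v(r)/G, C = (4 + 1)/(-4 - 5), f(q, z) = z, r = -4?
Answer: -254/5 ≈ -50.800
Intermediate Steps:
C = -5/9 (C = 5/(-9) = 5*(-1/9) = -5/9 ≈ -0.55556)
v(A) = -16 (v(A) = 2 + (4 + 2)*(-3) = 2 + 6*(-3) = 2 - 18 = -16)
D(G) = -16/G
f(18, -22) - D(C) = -22 - (-16)/(-5/9) = -22 - (-16)*(-9)/5 = -22 - 1*144/5 = -22 - 144/5 = -254/5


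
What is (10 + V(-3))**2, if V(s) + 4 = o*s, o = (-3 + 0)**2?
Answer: 441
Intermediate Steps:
o = 9 (o = (-3)**2 = 9)
V(s) = -4 + 9*s
(10 + V(-3))**2 = (10 + (-4 + 9*(-3)))**2 = (10 + (-4 - 27))**2 = (10 - 31)**2 = (-21)**2 = 441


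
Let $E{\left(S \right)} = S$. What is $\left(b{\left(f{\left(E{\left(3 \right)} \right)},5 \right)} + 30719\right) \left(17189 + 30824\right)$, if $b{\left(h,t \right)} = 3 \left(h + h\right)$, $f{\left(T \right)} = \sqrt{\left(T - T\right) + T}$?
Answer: $1474911347 + 288078 \sqrt{3} \approx 1.4754 \cdot 10^{9}$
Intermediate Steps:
$f{\left(T \right)} = \sqrt{T}$ ($f{\left(T \right)} = \sqrt{0 + T} = \sqrt{T}$)
$b{\left(h,t \right)} = 6 h$ ($b{\left(h,t \right)} = 3 \cdot 2 h = 6 h$)
$\left(b{\left(f{\left(E{\left(3 \right)} \right)},5 \right)} + 30719\right) \left(17189 + 30824\right) = \left(6 \sqrt{3} + 30719\right) \left(17189 + 30824\right) = \left(30719 + 6 \sqrt{3}\right) 48013 = 1474911347 + 288078 \sqrt{3}$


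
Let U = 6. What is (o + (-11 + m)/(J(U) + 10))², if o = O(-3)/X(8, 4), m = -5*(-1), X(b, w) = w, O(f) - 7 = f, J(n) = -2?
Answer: 1/16 ≈ 0.062500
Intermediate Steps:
O(f) = 7 + f
m = 5
o = 1 (o = (7 - 3)/4 = 4*(¼) = 1)
(o + (-11 + m)/(J(U) + 10))² = (1 + (-11 + 5)/(-2 + 10))² = (1 - 6/8)² = (1 - 6*⅛)² = (1 - ¾)² = (¼)² = 1/16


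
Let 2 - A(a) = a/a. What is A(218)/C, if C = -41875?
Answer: -1/41875 ≈ -2.3881e-5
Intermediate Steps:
A(a) = 1 (A(a) = 2 - a/a = 2 - 1*1 = 2 - 1 = 1)
A(218)/C = 1/(-41875) = 1*(-1/41875) = -1/41875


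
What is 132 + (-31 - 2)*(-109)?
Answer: 3729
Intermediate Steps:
132 + (-31 - 2)*(-109) = 132 - 33*(-109) = 132 + 3597 = 3729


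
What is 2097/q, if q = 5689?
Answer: 2097/5689 ≈ 0.36861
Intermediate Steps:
2097/q = 2097/5689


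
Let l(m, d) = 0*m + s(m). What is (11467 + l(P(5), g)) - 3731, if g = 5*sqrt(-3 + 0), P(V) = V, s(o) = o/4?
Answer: 30949/4 ≈ 7737.3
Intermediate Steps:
s(o) = o/4 (s(o) = o*(1/4) = o/4)
g = 5*I*sqrt(3) (g = 5*sqrt(-3) = 5*(I*sqrt(3)) = 5*I*sqrt(3) ≈ 8.6602*I)
l(m, d) = m/4 (l(m, d) = 0*m + m/4 = 0 + m/4 = m/4)
(11467 + l(P(5), g)) - 3731 = (11467 + (1/4)*5) - 3731 = (11467 + 5/4) - 3731 = 45873/4 - 3731 = 30949/4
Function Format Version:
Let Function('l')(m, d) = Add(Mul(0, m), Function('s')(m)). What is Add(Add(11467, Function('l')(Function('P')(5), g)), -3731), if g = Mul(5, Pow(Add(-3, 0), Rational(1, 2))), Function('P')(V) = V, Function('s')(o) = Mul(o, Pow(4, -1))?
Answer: Rational(30949, 4) ≈ 7737.3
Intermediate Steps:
Function('s')(o) = Mul(Rational(1, 4), o) (Function('s')(o) = Mul(o, Rational(1, 4)) = Mul(Rational(1, 4), o))
g = Mul(5, I, Pow(3, Rational(1, 2))) (g = Mul(5, Pow(-3, Rational(1, 2))) = Mul(5, Mul(I, Pow(3, Rational(1, 2)))) = Mul(5, I, Pow(3, Rational(1, 2))) ≈ Mul(8.6602, I))
Function('l')(m, d) = Mul(Rational(1, 4), m) (Function('l')(m, d) = Add(Mul(0, m), Mul(Rational(1, 4), m)) = Add(0, Mul(Rational(1, 4), m)) = Mul(Rational(1, 4), m))
Add(Add(11467, Function('l')(Function('P')(5), g)), -3731) = Add(Add(11467, Mul(Rational(1, 4), 5)), -3731) = Add(Add(11467, Rational(5, 4)), -3731) = Add(Rational(45873, 4), -3731) = Rational(30949, 4)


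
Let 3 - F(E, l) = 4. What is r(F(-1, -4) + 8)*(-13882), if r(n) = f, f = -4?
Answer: 55528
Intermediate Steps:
F(E, l) = -1 (F(E, l) = 3 - 1*4 = 3 - 4 = -1)
r(n) = -4
r(F(-1, -4) + 8)*(-13882) = -4*(-13882) = 55528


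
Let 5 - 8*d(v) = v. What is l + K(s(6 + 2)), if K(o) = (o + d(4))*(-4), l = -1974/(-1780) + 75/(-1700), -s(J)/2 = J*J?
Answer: 15510213/30260 ≈ 512.56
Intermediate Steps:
d(v) = 5/8 - v/8
s(J) = -2*J² (s(J) = -2*J*J = -2*J²)
l = 32223/30260 (l = -1974*(-1/1780) + 75*(-1/1700) = 987/890 - 3/68 = 32223/30260 ≈ 1.0649)
K(o) = -½ - 4*o (K(o) = (o + (5/8 - ⅛*4))*(-4) = (o + (5/8 - ½))*(-4) = (o + ⅛)*(-4) = (⅛ + o)*(-4) = -½ - 4*o)
l + K(s(6 + 2)) = 32223/30260 + (-½ - (-8)*(6 + 2)²) = 32223/30260 + (-½ - (-8)*8²) = 32223/30260 + (-½ - (-8)*64) = 32223/30260 + (-½ - 4*(-128)) = 32223/30260 + (-½ + 512) = 32223/30260 + 1023/2 = 15510213/30260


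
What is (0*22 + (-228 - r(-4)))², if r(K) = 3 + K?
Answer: 51529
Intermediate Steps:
(0*22 + (-228 - r(-4)))² = (0*22 + (-228 - (3 - 4)))² = (0 + (-228 - 1*(-1)))² = (0 + (-228 + 1))² = (0 - 227)² = (-227)² = 51529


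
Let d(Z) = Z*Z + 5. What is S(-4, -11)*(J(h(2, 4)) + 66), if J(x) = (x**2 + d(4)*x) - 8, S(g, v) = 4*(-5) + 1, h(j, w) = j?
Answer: -1976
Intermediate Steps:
d(Z) = 5 + Z**2 (d(Z) = Z**2 + 5 = 5 + Z**2)
S(g, v) = -19 (S(g, v) = -20 + 1 = -19)
J(x) = -8 + x**2 + 21*x (J(x) = (x**2 + (5 + 4**2)*x) - 8 = (x**2 + (5 + 16)*x) - 8 = (x**2 + 21*x) - 8 = -8 + x**2 + 21*x)
S(-4, -11)*(J(h(2, 4)) + 66) = -19*((-8 + 2**2 + 21*2) + 66) = -19*((-8 + 4 + 42) + 66) = -19*(38 + 66) = -19*104 = -1976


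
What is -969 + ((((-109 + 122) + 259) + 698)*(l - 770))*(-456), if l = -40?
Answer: 358278231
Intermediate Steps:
-969 + ((((-109 + 122) + 259) + 698)*(l - 770))*(-456) = -969 + ((((-109 + 122) + 259) + 698)*(-40 - 770))*(-456) = -969 + (((13 + 259) + 698)*(-810))*(-456) = -969 + ((272 + 698)*(-810))*(-456) = -969 + (970*(-810))*(-456) = -969 - 785700*(-456) = -969 + 358279200 = 358278231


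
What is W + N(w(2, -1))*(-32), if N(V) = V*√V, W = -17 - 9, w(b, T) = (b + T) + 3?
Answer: -282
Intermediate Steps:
w(b, T) = 3 + T + b (w(b, T) = (T + b) + 3 = 3 + T + b)
W = -26
N(V) = V^(3/2)
W + N(w(2, -1))*(-32) = -26 + (3 - 1 + 2)^(3/2)*(-32) = -26 + 4^(3/2)*(-32) = -26 + 8*(-32) = -26 - 256 = -282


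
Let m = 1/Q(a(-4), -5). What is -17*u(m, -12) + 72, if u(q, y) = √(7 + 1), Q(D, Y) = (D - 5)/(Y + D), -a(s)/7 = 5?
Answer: 72 - 34*√2 ≈ 23.917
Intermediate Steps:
a(s) = -35 (a(s) = -7*5 = -35)
Q(D, Y) = (-5 + D)/(D + Y)
m = 1 (m = 1/((-5 - 35)/(-35 - 5)) = 1/(-40/(-40)) = 1/(-1/40*(-40)) = 1/1 = 1)
u(q, y) = 2*√2 (u(q, y) = √8 = 2*√2)
-17*u(m, -12) + 72 = -34*√2 + 72 = 72 - 34*√2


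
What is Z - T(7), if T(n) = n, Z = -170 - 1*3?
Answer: -180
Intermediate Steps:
Z = -173 (Z = -170 - 3 = -173)
Z - T(7) = -173 - 1*7 = -173 - 7 = -180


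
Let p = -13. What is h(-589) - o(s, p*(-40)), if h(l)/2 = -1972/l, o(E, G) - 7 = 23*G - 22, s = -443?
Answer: -7031661/589 ≈ -11938.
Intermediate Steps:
o(E, G) = -15 + 23*G (o(E, G) = 7 + (23*G - 22) = 7 + (-22 + 23*G) = -15 + 23*G)
h(l) = -3944/l (h(l) = 2*(-1972/l) = -3944/l)
h(-589) - o(s, p*(-40)) = -3944/(-589) - (-15 + 23*(-13*(-40))) = -3944*(-1/589) - (-15 + 23*520) = 3944/589 - (-15 + 11960) = 3944/589 - 1*11945 = 3944/589 - 11945 = -7031661/589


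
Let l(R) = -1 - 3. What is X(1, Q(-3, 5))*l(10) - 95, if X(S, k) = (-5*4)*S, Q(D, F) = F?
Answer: -15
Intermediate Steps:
l(R) = -4
X(S, k) = -20*S
X(1, Q(-3, 5))*l(10) - 95 = -20*1*(-4) - 95 = -20*(-4) - 95 = 80 - 95 = -15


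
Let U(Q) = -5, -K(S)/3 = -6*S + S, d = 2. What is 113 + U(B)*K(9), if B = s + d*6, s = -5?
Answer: -562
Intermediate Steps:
K(S) = 15*S (K(S) = -3*(-6*S + S) = -(-15)*S = 15*S)
B = 7 (B = -5 + 2*6 = -5 + 12 = 7)
113 + U(B)*K(9) = 113 - 75*9 = 113 - 5*135 = 113 - 675 = -562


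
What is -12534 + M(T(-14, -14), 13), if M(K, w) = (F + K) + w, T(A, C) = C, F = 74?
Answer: -12461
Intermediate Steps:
M(K, w) = 74 + K + w (M(K, w) = (74 + K) + w = 74 + K + w)
-12534 + M(T(-14, -14), 13) = -12534 + (74 - 14 + 13) = -12534 + 73 = -12461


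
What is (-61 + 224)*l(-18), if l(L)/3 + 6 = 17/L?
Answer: -20375/6 ≈ -3395.8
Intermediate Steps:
l(L) = -18 + 51/L (l(L) = -18 + 3*(17/L) = -18 + 51/L)
(-61 + 224)*l(-18) = (-61 + 224)*(-18 + 51/(-18)) = 163*(-18 + 51*(-1/18)) = 163*(-18 - 17/6) = 163*(-125/6) = -20375/6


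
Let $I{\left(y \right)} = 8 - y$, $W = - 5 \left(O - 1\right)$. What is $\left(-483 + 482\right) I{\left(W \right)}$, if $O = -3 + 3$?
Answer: $-3$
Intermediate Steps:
$O = 0$
$W = 5$ ($W = - 5 \left(0 - 1\right) = \left(-5\right) \left(-1\right) = 5$)
$\left(-483 + 482\right) I{\left(W \right)} = \left(-483 + 482\right) \left(8 - 5\right) = - (8 - 5) = \left(-1\right) 3 = -3$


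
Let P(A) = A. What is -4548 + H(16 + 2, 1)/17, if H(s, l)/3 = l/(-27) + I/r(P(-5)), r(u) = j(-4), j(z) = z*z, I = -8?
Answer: -1391717/306 ≈ -4548.1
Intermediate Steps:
j(z) = z**2
r(u) = 16 (r(u) = (-4)**2 = 16)
H(s, l) = -3/2 - l/9 (H(s, l) = 3*(l/(-27) - 8/16) = 3*(l*(-1/27) - 8*1/16) = 3*(-l/27 - 1/2) = 3*(-1/2 - l/27) = -3/2 - l/9)
-4548 + H(16 + 2, 1)/17 = -4548 + (-3/2 - 1/9*1)/17 = -4548 + (-3/2 - 1/9)*(1/17) = -4548 - 29/18*1/17 = -4548 - 29/306 = -1391717/306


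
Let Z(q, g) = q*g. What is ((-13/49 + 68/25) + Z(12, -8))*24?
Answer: -2750232/1225 ≈ -2245.1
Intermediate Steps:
Z(q, g) = g*q
((-13/49 + 68/25) + Z(12, -8))*24 = ((-13/49 + 68/25) - 8*12)*24 = ((-13*1/49 + 68*(1/25)) - 96)*24 = ((-13/49 + 68/25) - 96)*24 = (3007/1225 - 96)*24 = -114593/1225*24 = -2750232/1225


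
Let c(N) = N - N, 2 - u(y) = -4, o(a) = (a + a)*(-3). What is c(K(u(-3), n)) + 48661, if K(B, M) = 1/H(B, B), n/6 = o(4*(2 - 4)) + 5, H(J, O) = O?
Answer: 48661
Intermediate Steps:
o(a) = -6*a (o(a) = (2*a)*(-3) = -6*a)
u(y) = 6 (u(y) = 2 - 1*(-4) = 2 + 4 = 6)
n = 318 (n = 6*(-24*(2 - 4) + 5) = 6*(-24*(-2) + 5) = 6*(-6*(-8) + 5) = 6*(48 + 5) = 6*53 = 318)
K(B, M) = 1/B
c(N) = 0
c(K(u(-3), n)) + 48661 = 0 + 48661 = 48661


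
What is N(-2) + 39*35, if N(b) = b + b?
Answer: 1361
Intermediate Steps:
N(b) = 2*b
N(-2) + 39*35 = 2*(-2) + 39*35 = -4 + 1365 = 1361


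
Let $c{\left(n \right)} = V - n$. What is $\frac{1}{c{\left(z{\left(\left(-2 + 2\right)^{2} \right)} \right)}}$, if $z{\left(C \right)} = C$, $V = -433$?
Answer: $- \frac{1}{433} \approx -0.0023095$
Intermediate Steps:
$c{\left(n \right)} = -433 - n$
$\frac{1}{c{\left(z{\left(\left(-2 + 2\right)^{2} \right)} \right)}} = \frac{1}{-433 - \left(-2 + 2\right)^{2}} = \frac{1}{-433 - 0^{2}} = \frac{1}{-433 - 0} = \frac{1}{-433 + 0} = \frac{1}{-433} = - \frac{1}{433}$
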